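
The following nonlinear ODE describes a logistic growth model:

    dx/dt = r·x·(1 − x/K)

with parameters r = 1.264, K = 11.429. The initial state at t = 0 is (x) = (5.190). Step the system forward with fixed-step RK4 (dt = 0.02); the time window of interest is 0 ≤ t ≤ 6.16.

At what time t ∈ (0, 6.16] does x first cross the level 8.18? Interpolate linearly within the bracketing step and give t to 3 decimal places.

t=0.000: state=(5.190)
step 1 (dt=0.02): k1=(3.581), k2=(3.585), k3=(3.585), k4=(3.589); state += dt/6·(k1+2k2+2k3+k4)
t=0.020: state=(5.262)
t=0.040: state=(5.334)
t=0.060: state=(5.406)
continuing one RK4 step at a time; state shown every 10 steps (Δt=0.2):
t=0.200: state=(5.911)
t=0.400: state=(6.625)
t=0.600: state=(7.312)
t=0.800: state=(7.952)
t=0.860: state=(8.132)
next step: t=0.880: state=(8.191) — x has crossed 8.18
linear interpolation between t=0.860 (8.13237) and t=0.880 (8.19136) → t≈0.876

t = 0.876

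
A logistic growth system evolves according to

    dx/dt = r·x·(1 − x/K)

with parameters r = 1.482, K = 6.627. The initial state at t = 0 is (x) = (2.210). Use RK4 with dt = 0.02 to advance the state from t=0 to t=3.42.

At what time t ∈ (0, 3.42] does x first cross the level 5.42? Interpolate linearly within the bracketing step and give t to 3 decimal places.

t=0.000: state=(2.210)
step 1 (dt=0.02): k1=(2.183), k2=(2.194), k3=(2.194), k4=(2.204); state += dt/6·(k1+2k2+2k3+k4)
t=0.020: state=(2.254)
t=0.040: state=(2.298)
t=0.060: state=(2.343)
continuing one RK4 step at a time; state shown every 10 steps (Δt=0.2):
t=0.200: state=(2.666)
t=0.400: state=(3.149)
t=0.600: state=(3.638)
t=0.800: state=(4.114)
t=1.000: state=(4.558)
t=1.200: state=(4.954)
t=1.400: state=(5.297)
t=1.480: state=(5.419)
next step: t=1.500: state=(5.448) — x has crossed 5.42
linear interpolation between t=1.480 (5.41895) and t=1.500 (5.44795) → t≈1.481

t = 1.481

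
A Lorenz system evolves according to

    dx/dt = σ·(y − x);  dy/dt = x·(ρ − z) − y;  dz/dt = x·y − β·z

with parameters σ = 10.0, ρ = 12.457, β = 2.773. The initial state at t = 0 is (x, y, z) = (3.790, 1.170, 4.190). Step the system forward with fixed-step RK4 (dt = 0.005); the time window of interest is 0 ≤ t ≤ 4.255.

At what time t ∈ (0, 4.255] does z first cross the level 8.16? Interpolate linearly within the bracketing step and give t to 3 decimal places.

t=0.000: state=(3.790, 1.170, 4.190)
step 1 (dt=0.005): k1=(-26.200, 30.162, -7.185), k2=(-24.791, 29.612, -6.931), k3=(-24.840, 29.640, -6.933), k4=(-23.476, 29.114, -6.690); state += dt/6·(k1+2k2+2k3+k4)
t=0.005: state=(3.666, 1.318, 4.155)
t=0.010: state=(3.555, 1.461, 4.123)
t=0.015: state=(3.456, 1.600, 4.093)
continuing one RK4 step at a time; state shown every 40 steps (Δt=0.2):
t=0.200: state=(4.313, 6.140, 4.489)
t=0.325: state=(7.163, 9.627, 8.153)
next step: t=0.330: state=(7.285, 9.730, 8.388) — z has crossed 8.16
linear interpolation between t=0.325 (8.15277) and t=0.330 (8.38773) → t≈0.325

t = 0.325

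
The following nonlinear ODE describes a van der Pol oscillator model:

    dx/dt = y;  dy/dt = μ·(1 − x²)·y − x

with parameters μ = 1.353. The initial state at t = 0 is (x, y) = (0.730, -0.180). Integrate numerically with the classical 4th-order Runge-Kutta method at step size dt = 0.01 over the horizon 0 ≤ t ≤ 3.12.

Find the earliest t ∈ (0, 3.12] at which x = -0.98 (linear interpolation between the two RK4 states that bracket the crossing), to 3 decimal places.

t=0.000: state=(0.730, -0.180)
step 1 (dt=0.01): k1=(-0.180, -0.844), k2=(-0.184, -0.846), k3=(-0.184, -0.846), k4=(-0.188, -0.848); state += dt/6·(k1+2k2+2k3+k4)
t=0.010: state=(0.728, -0.188)
t=0.020: state=(0.726, -0.197)
t=0.030: state=(0.724, -0.206)
continuing one RK4 step at a time; state shown every 20 steps (Δt=0.2):
t=0.200: state=(0.677, -0.358)
t=0.400: state=(0.585, -0.559)
t=0.600: state=(0.451, -0.796)
t=0.800: state=(0.263, -1.089)
t=1.000: state=(0.010, -1.452)
t=1.200: state=(-0.321, -1.855)
t=1.400: state=(-0.724, -2.141)
t=1.510: state=(-0.961, -2.140)
next step: t=1.520: state=(-0.983, -2.132) — x has crossed -0.98
linear interpolation between t=1.510 (-0.96130) and t=1.520 (-0.98265) → t≈1.519

t = 1.519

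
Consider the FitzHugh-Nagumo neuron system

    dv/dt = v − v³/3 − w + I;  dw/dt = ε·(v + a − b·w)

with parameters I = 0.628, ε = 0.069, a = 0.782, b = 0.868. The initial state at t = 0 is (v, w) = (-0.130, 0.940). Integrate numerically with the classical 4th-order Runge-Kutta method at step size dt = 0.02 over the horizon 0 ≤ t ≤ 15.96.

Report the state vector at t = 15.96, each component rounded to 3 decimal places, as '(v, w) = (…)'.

(v, w) = (-1.140, -0.075)

t=0.000: state=(-0.130, 0.940)
step 1 (dt=0.02): k1=(-0.441, -0.011), k2=(-0.445, -0.012), k3=(-0.446, -0.012), k4=(-0.450, -0.012); state += dt/6·(k1+2k2+2k3+k4)
t=0.020: state=(-0.139, 0.940)
t=0.040: state=(-0.148, 0.940)
t=0.060: state=(-0.157, 0.939)
continuing one RK4 step at a time; state shown every 50 steps (Δt=1):
t=1.000: state=(-0.817, 0.909)
t=2.000: state=(-1.594, 0.824)
t=3.000: state=(-1.766, 0.714)
t=4.000: state=(-1.743, 0.607)
t=5.000: state=(-1.696, 0.509)
t=6.000: state=(-1.646, 0.420)
t=7.000: state=(-1.597, 0.339)
t=8.000: state=(-1.548, 0.266)
t=9.000: state=(-1.498, 0.201)
t=10.000: state=(-1.449, 0.143)
t=11.000: state=(-1.399, 0.092)
t=12.000: state=(-1.349, 0.047)
t=13.000: state=(-1.298, 0.008)
t=14.000: state=(-1.247, -0.025)
t=15.000: state=(-1.193, -0.053)
t=15.960: state=(-1.140, -0.075)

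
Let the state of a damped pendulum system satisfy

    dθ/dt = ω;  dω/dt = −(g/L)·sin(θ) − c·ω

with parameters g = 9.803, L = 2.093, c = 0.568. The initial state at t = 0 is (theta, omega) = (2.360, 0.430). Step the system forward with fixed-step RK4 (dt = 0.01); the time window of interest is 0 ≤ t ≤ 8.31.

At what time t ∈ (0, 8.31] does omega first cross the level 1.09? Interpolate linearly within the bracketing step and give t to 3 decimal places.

t=0.000: state=(2.360, 0.430)
step 1 (dt=0.01): k1=(0.430, -3.543), k2=(0.412, -3.526), k3=(0.412, -3.527), k4=(0.395, -3.510); state += dt/6·(k1+2k2+2k3+k4)
t=0.010: state=(2.364, 0.395)
t=0.020: state=(2.368, 0.360)
t=0.030: state=(2.371, 0.325)
continuing one RK4 step at a time; state shown every 50 steps (Δt=0.5):
t=0.500: state=(2.172, -1.157)
t=1.000: state=(1.176, -2.802)
t=1.500: state=(-0.351, -2.783)
t=2.000: state=(-1.212, -0.549)
t=2.390: state=(-1.092, 1.087)
next step: t=2.400: state=(-1.081, 1.123) — omega has crossed 1.09
linear interpolation between t=2.390 (1.08743) and t=2.400 (1.12262) → t≈2.391

t = 2.391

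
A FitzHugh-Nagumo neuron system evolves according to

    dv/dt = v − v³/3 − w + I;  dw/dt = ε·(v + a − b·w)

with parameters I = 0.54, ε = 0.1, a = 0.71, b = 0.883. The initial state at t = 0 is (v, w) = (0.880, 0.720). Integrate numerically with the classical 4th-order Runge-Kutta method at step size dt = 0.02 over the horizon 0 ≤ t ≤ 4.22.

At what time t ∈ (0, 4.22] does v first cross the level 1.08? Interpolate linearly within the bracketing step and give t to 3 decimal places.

t = 0.434

t=0.000: state=(0.880, 0.720)
step 1 (dt=0.02): k1=(0.473, 0.095), k2=(0.473, 0.096), k3=(0.473, 0.096), k4=(0.473, 0.096); state += dt/6·(k1+2k2+2k3+k4)
t=0.020: state=(0.889, 0.722)
t=0.040: state=(0.899, 0.724)
t=0.060: state=(0.908, 0.726)
continuing one RK4 step at a time; state shown every 10 steps (Δt=0.2):
t=0.200: state=(0.974, 0.740)
t=0.400: state=(1.065, 0.761)
t=0.420: state=(1.074, 0.763)
next step: t=0.440: state=(1.083, 0.766) — v has crossed 1.08
linear interpolation between t=0.420 (1.07402) and t=0.440 (1.08273) → t≈0.434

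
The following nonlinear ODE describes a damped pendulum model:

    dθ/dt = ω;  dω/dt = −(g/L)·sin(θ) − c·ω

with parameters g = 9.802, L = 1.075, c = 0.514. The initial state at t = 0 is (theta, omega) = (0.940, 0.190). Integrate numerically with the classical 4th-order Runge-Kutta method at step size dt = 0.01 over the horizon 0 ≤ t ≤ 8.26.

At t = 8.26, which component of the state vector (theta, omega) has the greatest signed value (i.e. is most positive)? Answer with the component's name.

largest component: omega

t=0.000: state=(0.940, 0.190)
step 1 (dt=0.01): k1=(0.190, -7.461), k2=(0.153, -7.447), k3=(0.153, -7.446), k4=(0.116, -7.431); state += dt/6·(k1+2k2+2k3+k4)
t=0.010: state=(0.942, 0.116)
t=0.020: state=(0.942, 0.041)
t=0.030: state=(0.942, -0.032)
continuing one RK4 step at a time; state shown every 50 steps (Δt=0.5):
t=0.500: state=(0.261, -2.375)
t=1.000: state=(-0.663, -0.709)
t=1.500: state=(-0.336, 1.691)
t=2.000: state=(0.449, 0.876)
t=2.500: state=(0.333, -1.162)
t=3.000: state=(-0.293, -0.870)
t=3.500: state=(-0.300, 0.772)
t=4.000: state=(0.184, 0.786)
t=4.500: state=(0.257, -0.492)
t=5.000: state=(-0.109, -0.674)
t=5.500: state=(-0.212, 0.295)
t=6.000: state=(0.057, 0.559)
t=6.500: state=(0.171, -0.159)
t=7.000: state=(-0.023, -0.452)
t=7.500: state=(-0.135, 0.069)
t=8.000: state=(0.002, 0.358)
t=8.260: state=(0.080, 0.213)
compare at T: theta=0.080, omega=0.213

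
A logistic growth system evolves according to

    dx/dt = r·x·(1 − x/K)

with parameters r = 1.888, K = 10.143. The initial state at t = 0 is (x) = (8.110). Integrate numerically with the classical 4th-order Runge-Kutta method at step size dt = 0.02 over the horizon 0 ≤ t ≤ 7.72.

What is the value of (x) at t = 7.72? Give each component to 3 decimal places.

(x) = (10.143)

t=0.000: state=(8.110)
step 1 (dt=0.02): k1=(3.069), k2=(3.034), k3=(3.034), k4=(3.000); state += dt/6·(k1+2k2+2k3+k4)
t=0.020: state=(8.171)
t=0.040: state=(8.230)
t=0.060: state=(8.288)
continuing one RK4 step at a time; state shown every 25 steps (Δt=0.5):
t=0.500: state=(9.242)
t=1.000: state=(9.772)
t=1.500: state=(9.995)
t=2.000: state=(10.085)
t=2.500: state=(10.120)
t=3.000: state=(10.134)
t=3.500: state=(10.140)
t=4.000: state=(10.142)
t=4.500: state=(10.142)
t=5.000: state=(10.143)
t=5.500: state=(10.143)
t=6.000: state=(10.143)
t=6.500: state=(10.143)
t=7.000: state=(10.143)
t=7.500: state=(10.143)
t=7.720: state=(10.143)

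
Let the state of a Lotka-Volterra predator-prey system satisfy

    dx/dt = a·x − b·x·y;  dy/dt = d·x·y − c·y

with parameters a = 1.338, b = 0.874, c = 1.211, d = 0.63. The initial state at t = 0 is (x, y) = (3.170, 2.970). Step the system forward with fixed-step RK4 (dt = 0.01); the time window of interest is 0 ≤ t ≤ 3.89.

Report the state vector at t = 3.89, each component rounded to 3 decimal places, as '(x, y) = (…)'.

(x, y) = (2.671, 0.573)

t=0.000: state=(3.170, 2.970)
step 1 (dt=0.01): k1=(-3.987, 2.335), k2=(-3.994, 2.306), k3=(-3.994, 2.306), k4=(-4.000, 2.278); state += dt/6·(k1+2k2+2k3+k4)
t=0.010: state=(3.130, 2.993)
t=0.020: state=(3.090, 3.016)
t=0.030: state=(3.050, 3.037)
continuing one RK4 step at a time; state shown every 20 steps (Δt=0.2):
t=0.200: state=(2.384, 3.306)
t=0.400: state=(1.734, 3.356)
t=0.600: state=(1.276, 3.178)
t=0.800: state=(0.982, 2.872)
t=1.000: state=(0.801, 2.520)
t=1.200: state=(0.695, 2.172)
t=1.400: state=(0.639, 1.853)
t=1.600: state=(0.619, 1.574)
t=1.800: state=(0.628, 1.336)
t=2.000: state=(0.661, 1.137)
t=2.200: state=(0.719, 0.973)
t=2.400: state=(0.802, 0.841)
t=2.600: state=(0.914, 0.735)
t=2.800: state=(1.058, 0.653)
t=3.000: state=(1.241, 0.592)
t=3.200: state=(1.468, 0.551)
t=3.400: state=(1.746, 0.529)
t=3.600: state=(2.081, 0.528)
t=3.800: state=(2.475, 0.552)
t=3.890: state=(2.671, 0.573)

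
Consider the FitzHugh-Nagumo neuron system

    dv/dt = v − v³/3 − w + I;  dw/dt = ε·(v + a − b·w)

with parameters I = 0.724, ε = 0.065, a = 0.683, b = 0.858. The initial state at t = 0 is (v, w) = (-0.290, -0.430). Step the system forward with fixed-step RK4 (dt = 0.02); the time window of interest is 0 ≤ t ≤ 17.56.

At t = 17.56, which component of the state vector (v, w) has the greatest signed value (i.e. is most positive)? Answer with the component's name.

largest component: w

t=0.000: state=(-0.290, -0.430)
step 1 (dt=0.02): k1=(0.872, 0.050), k2=(0.880, 0.050), k3=(0.880, 0.050), k4=(0.887, 0.051); state += dt/6·(k1+2k2+2k3+k4)
t=0.020: state=(-0.272, -0.429)
t=0.040: state=(-0.255, -0.428)
t=0.060: state=(-0.236, -0.427)
continuing one RK4 step at a time; state shown every 50 steps (Δt=1):
t=1.000: state=(1.072, -0.344)
t=2.000: state=(2.015, -0.175)
t=3.000: state=(2.032, 0.007)
t=4.000: state=(1.978, 0.177)
t=5.000: state=(1.923, 0.333)
t=6.000: state=(1.867, 0.478)
t=7.000: state=(1.811, 0.612)
t=8.000: state=(1.755, 0.734)
t=9.000: state=(1.698, 0.847)
t=10.000: state=(1.641, 0.950)
t=11.000: state=(1.583, 1.043)
t=12.000: state=(1.524, 1.128)
t=13.000: state=(1.463, 1.204)
t=14.000: state=(1.401, 1.273)
t=15.000: state=(1.335, 1.333)
t=16.000: state=(1.265, 1.386)
t=17.000: state=(1.189, 1.432)
t=17.560: state=(1.143, 1.454)
compare at T: v=1.143, w=1.454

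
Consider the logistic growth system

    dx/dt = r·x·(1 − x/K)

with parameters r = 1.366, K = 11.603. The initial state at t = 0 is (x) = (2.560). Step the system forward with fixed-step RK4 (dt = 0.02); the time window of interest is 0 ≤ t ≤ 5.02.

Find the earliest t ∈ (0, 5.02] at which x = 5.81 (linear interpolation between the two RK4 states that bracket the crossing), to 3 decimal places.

t = 0.926

t=0.000: state=(2.560)
step 1 (dt=0.02): k1=(2.725), k2=(2.746), k3=(2.746), k4=(2.767); state += dt/6·(k1+2k2+2k3+k4)
t=0.020: state=(2.615)
t=0.040: state=(2.671)
t=0.060: state=(2.727)
continuing one RK4 step at a time; state shown every 10 steps (Δt=0.2):
t=0.200: state=(3.146)
t=0.400: state=(3.810)
t=0.600: state=(4.539)
t=0.800: state=(5.312)
t=0.920: state=(5.786)
next step: t=0.940: state=(5.865) — x has crossed 5.81
linear interpolation between t=0.920 (5.78623) and t=0.940 (5.86548) → t≈0.926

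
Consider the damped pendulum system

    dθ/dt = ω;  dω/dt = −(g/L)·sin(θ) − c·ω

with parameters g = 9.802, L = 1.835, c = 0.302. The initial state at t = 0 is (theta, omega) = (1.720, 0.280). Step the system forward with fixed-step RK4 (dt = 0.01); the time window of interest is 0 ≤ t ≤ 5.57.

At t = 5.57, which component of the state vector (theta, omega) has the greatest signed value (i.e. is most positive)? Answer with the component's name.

t=0.000: state=(1.720, 0.280)
step 1 (dt=0.01): k1=(0.280, -5.367), k2=(0.253, -5.358), k3=(0.253, -5.358), k4=(0.226, -5.349); state += dt/6·(k1+2k2+2k3+k4)
t=0.010: state=(1.723, 0.226)
t=0.020: state=(1.725, 0.173)
t=0.030: state=(1.726, 0.120)
continuing one RK4 step at a time; state shown every 20 steps (Δt=0.2):
t=0.200: state=(1.671, -0.763)
t=0.400: state=(1.418, -1.752)
t=0.600: state=(0.978, -2.611)
t=0.800: state=(0.398, -3.112)
t=1.000: state=(-0.226, -3.012)
t=1.200: state=(-0.768, -2.335)
t=1.400: state=(-1.139, -1.346)
t=1.600: state=(-1.302, -0.288)
t=1.800: state=(-1.257, 0.726)
t=2.000: state=(-1.019, 1.629)
t=2.200: state=(-0.622, 2.293)
t=2.400: state=(-0.130, 2.537)
t=2.600: state=(0.358, 2.264)
t=2.800: state=(0.748, 1.579)
t=3.000: state=(0.976, 0.690)
t=3.200: state=(1.022, -0.231)
t=3.400: state=(0.889, -1.071)
t=3.600: state=(0.606, -1.718)
t=3.800: state=(0.224, -2.036)
t=4.000: state=(-0.180, -1.935)
t=4.200: state=(-0.525, -1.457)
t=4.400: state=(-0.747, -0.746)
t=4.600: state=(-0.818, 0.038)
t=4.800: state=(-0.735, 0.771)
t=5.000: state=(-0.520, 1.341)
t=5.200: state=(-0.217, 1.638)
t=5.400: state=(0.112, 1.594)
t=5.570: state=(0.361, 1.303)
compare at T: theta=0.361, omega=1.303

largest component: omega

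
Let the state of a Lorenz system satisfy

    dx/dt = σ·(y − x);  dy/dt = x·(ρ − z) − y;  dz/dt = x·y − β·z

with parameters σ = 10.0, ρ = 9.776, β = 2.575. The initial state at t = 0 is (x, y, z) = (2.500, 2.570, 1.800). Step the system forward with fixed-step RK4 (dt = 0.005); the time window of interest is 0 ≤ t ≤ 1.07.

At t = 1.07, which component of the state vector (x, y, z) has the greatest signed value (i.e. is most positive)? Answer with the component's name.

t=0.000: state=(2.500, 2.570, 1.800)
step 1 (dt=0.005): k1=(0.700, 17.370, 1.790), k2=(1.117, 17.329, 1.892), k3=(1.105, 17.337, 1.893), k4=(1.512, 17.304, 1.997); state += dt/6·(k1+2k2+2k3+k4)
t=0.005: state=(2.506, 2.657, 1.809)
t=0.010: state=(2.515, 2.743, 1.820)
t=0.015: state=(2.528, 2.829, 1.832)
continuing one RK4 step at a time; state shown every 10 steps (Δt=0.05):
t=0.050: state=(2.712, 3.440, 1.948)
t=0.100: state=(3.194, 4.373, 2.254)
t=0.150: state=(3.875, 5.408, 2.794)
t=0.200: state=(4.713, 6.516, 3.662)
t=0.250: state=(5.654, 7.584, 4.945)
t=0.300: state=(6.601, 8.404, 6.666)
t=0.350: state=(7.396, 8.706, 8.701)
t=0.400: state=(7.848, 8.291, 10.726)
t=0.450: state=(7.807, 7.196, 12.303)
t=0.500: state=(7.261, 5.738, 13.114)
t=0.550: state=(6.353, 4.324, 13.133)
t=0.600: state=(5.308, 3.226, 12.570)
t=0.650: state=(4.325, 2.511, 11.691)
t=0.700: state=(3.518, 2.115, 10.698)
t=0.750: state=(2.924, 1.944, 9.708)
t=0.800: state=(2.529, 1.920, 8.779)
t=0.850: state=(2.302, 1.993, 7.938)
t=0.900: state=(2.209, 2.139, 7.196)
t=0.950: state=(2.224, 2.348, 6.559)
t=1.000: state=(2.329, 2.620, 6.031)
t=1.050: state=(2.513, 2.959, 5.619)
t=1.070: state=(2.609, 3.115, 5.488)
compare at T: x=2.609, y=3.115, z=5.488

largest component: z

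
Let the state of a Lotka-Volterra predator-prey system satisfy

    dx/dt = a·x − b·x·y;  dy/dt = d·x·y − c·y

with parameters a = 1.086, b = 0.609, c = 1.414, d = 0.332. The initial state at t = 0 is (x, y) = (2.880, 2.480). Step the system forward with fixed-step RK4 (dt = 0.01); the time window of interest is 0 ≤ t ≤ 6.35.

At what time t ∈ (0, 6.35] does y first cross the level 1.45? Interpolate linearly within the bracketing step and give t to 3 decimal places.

t = 0.984

t=0.000: state=(2.880, 2.480)
step 1 (dt=0.01): k1=(-1.222, -1.135), k2=(-1.210, -1.138), k3=(-1.210, -1.138), k4=(-1.197, -1.140); state += dt/6·(k1+2k2+2k3+k4)
t=0.010: state=(2.868, 2.469)
t=0.020: state=(2.856, 2.457)
t=0.030: state=(2.844, 2.446)
continuing one RK4 step at a time; state shown every 25 steps (Δt=0.25):
t=0.250: state=(2.648, 2.188)
t=0.500: state=(2.545, 1.905)
t=0.750: state=(2.548, 1.651)
t=0.980: state=(2.633, 1.453)
next step: t=0.990: state=(2.638, 1.445) — y has crossed 1.45
linear interpolation between t=0.980 (1.45300) and t=0.990 (1.44519) → t≈0.984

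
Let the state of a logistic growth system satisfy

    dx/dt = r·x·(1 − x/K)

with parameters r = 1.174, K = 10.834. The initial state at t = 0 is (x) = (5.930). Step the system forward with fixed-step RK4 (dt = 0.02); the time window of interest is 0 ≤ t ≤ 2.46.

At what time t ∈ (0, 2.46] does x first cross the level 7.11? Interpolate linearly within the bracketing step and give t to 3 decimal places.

t = 0.389

t=0.000: state=(5.930)
step 1 (dt=0.02): k1=(3.151), k2=(3.148), k3=(3.148), k4=(3.144); state += dt/6·(k1+2k2+2k3+k4)
t=0.020: state=(5.993)
t=0.040: state=(6.056)
t=0.060: state=(6.118)
continuing one RK4 step at a time; state shown every 5 steps (Δt=0.1):
t=0.100: state=(6.243)
t=0.200: state=(6.551)
t=0.300: state=(6.851)
t=0.380: state=(7.084)
next step: t=0.400: state=(7.141) — x has crossed 7.11
linear interpolation between t=0.380 (7.08402) and t=0.400 (7.14139) → t≈0.389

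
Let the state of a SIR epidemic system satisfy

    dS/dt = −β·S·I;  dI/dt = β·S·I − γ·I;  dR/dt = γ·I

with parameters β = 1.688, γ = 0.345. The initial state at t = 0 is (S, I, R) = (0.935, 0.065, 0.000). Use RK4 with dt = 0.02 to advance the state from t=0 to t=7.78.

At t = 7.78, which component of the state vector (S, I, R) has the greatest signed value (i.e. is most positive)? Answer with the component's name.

largest component: R

t=0.000: state=(0.935, 0.065, 0.000)
step 1 (dt=0.02): k1=(-0.103, 0.080, 0.022), k2=(-0.104, 0.081, 0.023), k3=(-0.104, 0.081, 0.023), k4=(-0.105, 0.082, 0.023); state += dt/6·(k1+2k2+2k3+k4)
t=0.020: state=(0.933, 0.067, 0.000)
t=0.040: state=(0.931, 0.068, 0.001)
t=0.060: state=(0.929, 0.070, 0.001)
continuing one RK4 step at a time; state shown every 25 steps (Δt=0.5):
t=0.500: state=(0.867, 0.117, 0.015)
t=1.000: state=(0.761, 0.197, 0.042)
t=1.500: state=(0.618, 0.297, 0.085)
t=2.000: state=(0.461, 0.394, 0.144)
t=2.500: state=(0.321, 0.461, 0.219)
t=3.000: state=(0.215, 0.485, 0.301)
t=3.500: state=(0.143, 0.473, 0.384)
t=4.000: state=(0.097, 0.440, 0.463)
t=4.500: state=(0.068, 0.397, 0.535)
t=5.000: state=(0.050, 0.351, 0.600)
t=5.500: state=(0.038, 0.306, 0.656)
t=6.000: state=(0.030, 0.265, 0.705)
t=6.500: state=(0.024, 0.228, 0.748)
t=7.000: state=(0.020, 0.196, 0.784)
t=7.500: state=(0.017, 0.167, 0.816)
t=7.780: state=(0.016, 0.153, 0.831)
compare at T: S=0.016, I=0.153, R=0.831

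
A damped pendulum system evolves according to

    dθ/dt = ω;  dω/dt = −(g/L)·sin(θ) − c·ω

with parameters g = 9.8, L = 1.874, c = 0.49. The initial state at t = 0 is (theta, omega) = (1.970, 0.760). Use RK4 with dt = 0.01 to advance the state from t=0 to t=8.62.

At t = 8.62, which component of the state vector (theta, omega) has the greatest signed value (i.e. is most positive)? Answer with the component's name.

largest component: omega

t=0.000: state=(1.970, 0.760)
step 1 (dt=0.01): k1=(0.760, -5.191), k2=(0.734, -5.170), k3=(0.734, -5.171), k4=(0.708, -5.150); state += dt/6·(k1+2k2+2k3+k4)
t=0.010: state=(1.977, 0.708)
t=0.020: state=(1.984, 0.657)
t=0.030: state=(1.990, 0.606)
continuing one RK4 step at a time; state shown every 50 steps (Δt=0.5):
t=0.500: state=(1.757, -1.549)
t=1.000: state=(0.499, -3.209)
t=1.500: state=(-0.907, -1.895)
t=2.000: state=(-1.208, 0.643)
t=2.500: state=(-0.420, 2.220)
t=3.000: state=(0.591, 1.423)
t=3.500: state=(0.812, -0.528)
t=4.000: state=(0.213, -1.598)
t=4.500: state=(-0.467, -0.859)
t=5.000: state=(-0.532, 0.562)
t=5.500: state=(-0.052, 1.132)
t=6.000: state=(0.377, 0.426)
t=6.500: state=(0.329, -0.555)
t=7.000: state=(-0.044, -0.764)
t=7.500: state=(-0.290, -0.141)
t=8.000: state=(-0.185, 0.491)
t=8.500: state=(0.088, 0.481)
t=8.620: state=(0.140, 0.383)
compare at T: theta=0.140, omega=0.383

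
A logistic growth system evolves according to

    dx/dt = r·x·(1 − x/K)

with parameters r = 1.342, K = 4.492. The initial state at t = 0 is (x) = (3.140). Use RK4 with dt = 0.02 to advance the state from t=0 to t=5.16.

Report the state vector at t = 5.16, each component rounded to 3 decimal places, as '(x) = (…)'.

(x) = (4.490)

t=0.000: state=(3.140)
step 1 (dt=0.02): k1=(1.268), k2=(1.261), k3=(1.262), k4=(1.255); state += dt/6·(k1+2k2+2k3+k4)
t=0.020: state=(3.165)
t=0.040: state=(3.190)
t=0.060: state=(3.215)
continuing one RK4 step at a time; state shown every 10 steps (Δt=0.2):
t=0.200: state=(3.379)
t=0.400: state=(3.589)
t=0.600: state=(3.767)
t=0.800: state=(3.916)
t=1.000: state=(4.038)
t=1.200: state=(4.136)
t=1.400: state=(4.215)
t=1.600: state=(4.277)
t=1.800: state=(4.326)
t=2.000: state=(4.364)
t=2.200: state=(4.393)
t=2.400: state=(4.416)
t=2.600: state=(4.434)
t=2.800: state=(4.447)
t=3.000: state=(4.458)
t=3.200: state=(4.466)
t=3.400: state=(4.472)
t=3.600: state=(4.477)
t=3.800: state=(4.480)
t=4.000: state=(4.483)
t=4.200: state=(4.485)
t=4.400: state=(4.487)
t=4.600: state=(4.488)
t=4.800: state=(4.489)
t=5.000: state=(4.490)
t=5.160: state=(4.490)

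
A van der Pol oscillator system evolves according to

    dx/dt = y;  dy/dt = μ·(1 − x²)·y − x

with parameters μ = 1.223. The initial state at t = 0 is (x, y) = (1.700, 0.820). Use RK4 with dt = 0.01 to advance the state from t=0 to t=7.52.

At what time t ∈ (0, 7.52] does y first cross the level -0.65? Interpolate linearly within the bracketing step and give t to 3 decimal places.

t = 1.080

t=0.000: state=(1.700, 0.820)
step 1 (dt=0.01): k1=(0.820, -3.595), k2=(0.802, -3.572), k3=(0.802, -3.572), k4=(0.784, -3.547); state += dt/6·(k1+2k2+2k3+k4)
t=0.010: state=(1.708, 0.784)
t=0.020: state=(1.716, 0.749)
t=0.030: state=(1.723, 0.714)
continuing one RK4 step at a time; state shown every 25 steps (Δt=0.25):
t=0.250: state=(1.808, 0.105)
t=0.500: state=(1.781, -0.274)
t=0.750: state=(1.685, -0.474)
t=1.000: state=(1.549, -0.610)
t=1.070: state=(1.505, -0.645)
next step: t=1.080: state=(1.499, -0.650) — y has crossed -0.65
linear interpolation between t=1.070 (-0.64498) and t=1.080 (-0.65005) → t≈1.080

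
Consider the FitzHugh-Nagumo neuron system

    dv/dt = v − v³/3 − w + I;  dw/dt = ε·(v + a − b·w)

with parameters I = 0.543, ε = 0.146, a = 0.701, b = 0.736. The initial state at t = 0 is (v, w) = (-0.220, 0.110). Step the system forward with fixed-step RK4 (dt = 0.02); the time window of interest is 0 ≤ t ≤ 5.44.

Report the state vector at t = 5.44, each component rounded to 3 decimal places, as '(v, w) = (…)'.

(v, w) = (1.450, 1.124)

t=0.000: state=(-0.220, 0.110)
step 1 (dt=0.02): k1=(0.217, 0.058), k2=(0.218, 0.059), k3=(0.218, 0.059), k4=(0.220, 0.059); state += dt/6·(k1+2k2+2k3+k4)
t=0.020: state=(-0.216, 0.111)
t=0.040: state=(-0.211, 0.112)
t=0.060: state=(-0.207, 0.114)
continuing one RK4 step at a time; state shown every 10 steps (Δt=0.2):
t=0.200: state=(-0.174, 0.122)
t=0.400: state=(-0.120, 0.136)
t=0.600: state=(-0.058, 0.150)
t=0.800: state=(0.015, 0.167)
t=1.000: state=(0.099, 0.185)
t=1.200: state=(0.198, 0.206)
t=1.400: state=(0.313, 0.229)
t=1.600: state=(0.445, 0.255)
t=1.800: state=(0.594, 0.285)
t=2.000: state=(0.756, 0.319)
t=2.200: state=(0.925, 0.356)
t=2.400: state=(1.091, 0.398)
t=2.600: state=(1.243, 0.444)
t=2.800: state=(1.370, 0.492)
t=3.000: state=(1.467, 0.543)
t=3.200: state=(1.536, 0.595)
t=3.400: state=(1.579, 0.648)
t=3.600: state=(1.602, 0.701)
t=3.800: state=(1.610, 0.752)
t=4.000: state=(1.607, 0.803)
t=4.200: state=(1.596, 0.853)
t=4.400: state=(1.580, 0.901)
t=4.600: state=(1.560, 0.947)
t=4.800: state=(1.537, 0.992)
t=5.000: state=(1.511, 1.035)
t=5.200: state=(1.484, 1.077)
t=5.400: state=(1.456, 1.116)
t=5.440: state=(1.450, 1.124)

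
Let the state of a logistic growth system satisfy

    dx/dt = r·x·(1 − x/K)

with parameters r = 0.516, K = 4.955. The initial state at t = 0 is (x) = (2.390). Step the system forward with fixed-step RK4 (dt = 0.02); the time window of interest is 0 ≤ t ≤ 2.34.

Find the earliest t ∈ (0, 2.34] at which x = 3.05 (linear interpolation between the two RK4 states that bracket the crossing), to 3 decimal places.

t = 1.049

t=0.000: state=(2.390)
step 1 (dt=0.02): k1=(0.638), k2=(0.639), k3=(0.639), k4=(0.639); state += dt/6·(k1+2k2+2k3+k4)
t=0.020: state=(2.403)
t=0.040: state=(2.416)
t=0.060: state=(2.428)
continuing one RK4 step at a time; state shown every 5 steps (Δt=0.1):
t=0.100: state=(2.454)
t=0.200: state=(2.518)
t=0.300: state=(2.582)
t=0.400: state=(2.645)
t=0.500: state=(2.709)
t=0.600: state=(2.772)
t=0.700: state=(2.835)
t=0.800: state=(2.897)
t=0.900: state=(2.959)
t=1.000: state=(3.020)
t=1.040: state=(3.045)
next step: t=1.060: state=(3.057) — x has crossed 3.05
linear interpolation between t=1.040 (3.04450) and t=1.060 (3.05660) → t≈1.049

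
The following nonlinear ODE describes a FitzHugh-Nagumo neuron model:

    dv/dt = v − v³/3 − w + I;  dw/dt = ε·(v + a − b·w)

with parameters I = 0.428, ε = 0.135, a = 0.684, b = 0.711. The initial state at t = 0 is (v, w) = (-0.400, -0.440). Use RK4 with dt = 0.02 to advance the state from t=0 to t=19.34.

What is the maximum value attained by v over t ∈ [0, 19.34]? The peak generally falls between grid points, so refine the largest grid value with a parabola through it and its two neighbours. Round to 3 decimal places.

max v = 1.828

t=0.000: state=(-0.400, -0.440)
step 1 (dt=0.02): k1=(0.489, 0.081), k2=(0.493, 0.081), k3=(0.493, 0.081), k4=(0.496, 0.082); state += dt/6·(k1+2k2+2k3+k4)
t=0.020: state=(-0.390, -0.438)
t=0.040: state=(-0.380, -0.437)
t=0.060: state=(-0.370, -0.435)
continuing one RK4 step at a time; state shown every 50 steps (Δt=1):
t=1.000: state=(0.339, -0.321)
t=2.000: state=(1.524, -0.080)
t=3.000: state=(1.827, 0.240)
t=4.000: state=(1.739, 0.537)
t=5.000: state=(1.607, 0.791)
t=6.000: state=(1.461, 1.004)
t=7.000: state=(1.295, 1.178)
t=8.000: state=(1.095, 1.312)
t=9.000: state=(0.821, 1.404)
t=10.000: state=(0.343, 1.442)
t=11.000: state=(-0.766, 1.380)
t=12.000: state=(-1.892, 1.154)
t=13.000: state=(-1.951, 0.885)
t=14.000: state=(-1.869, 0.646)
t=15.000: state=(-1.780, 0.440)
t=16.000: state=(-1.693, 0.265)
t=17.000: state=(-1.606, 0.116)
t=18.000: state=(-1.520, -0.007)
t=19.000: state=(-1.434, -0.109)
t=19.340: state=(-1.405, -0.138)
largest grid value and its neighbours: v(2.920)=1.82792, v(2.940)=1.82796, v(2.960)=1.82787
parabola through these three points peaks at t≈2.936 with v≈1.82796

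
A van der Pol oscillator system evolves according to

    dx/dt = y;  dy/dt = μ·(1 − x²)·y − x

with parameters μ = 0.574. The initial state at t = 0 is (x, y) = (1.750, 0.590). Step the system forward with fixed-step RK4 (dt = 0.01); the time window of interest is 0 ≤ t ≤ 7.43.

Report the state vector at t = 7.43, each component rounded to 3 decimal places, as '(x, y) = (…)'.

t=0.000: state=(1.750, 0.590)
step 1 (dt=0.01): k1=(0.590, -2.448), k2=(0.578, -2.440), k3=(0.578, -2.440), k4=(0.566, -2.432); state += dt/6·(k1+2k2+2k3+k4)
t=0.010: state=(1.756, 0.566)
t=0.020: state=(1.761, 0.541)
t=0.030: state=(1.767, 0.517)
continuing one RK4 step at a time; state shown every 25 steps (Δt=0.25):
t=0.250: state=(1.826, 0.044)
t=0.500: state=(1.784, -0.355)
t=0.750: state=(1.658, -0.644)
t=1.000: state=(1.467, -0.878)
t=1.250: state=(1.220, -1.100)
t=1.500: state=(0.915, -1.342)
t=1.750: state=(0.545, -1.623)
t=2.000: state=(0.101, -1.930)
t=2.250: state=(-0.415, -2.174)
t=2.500: state=(-0.964, -2.159)
t=2.750: state=(-1.458, -1.716)
t=3.000: state=(-1.797, -0.982)
t=3.250: state=(-1.952, -0.286)
t=3.500: state=(-1.957, 0.213)
t=3.750: state=(-1.860, 0.544)
t=4.000: state=(-1.693, 0.783)
t=4.250: state=(-1.471, 0.988)
t=4.500: state=(-1.198, 1.199)
t=4.750: state=(-0.869, 1.444)
t=5.000: state=(-0.472, 1.736)
t=5.250: state=(0.001, 2.048)
t=5.500: state=(0.544, 2.261)
t=5.750: state=(1.104, 2.150)
t=6.000: state=(1.580, 1.587)
t=6.250: state=(1.880, 0.807)
t=6.500: state=(1.994, 0.139)
t=6.750: state=(1.968, -0.315)
t=7.000: state=(1.849, -0.614)
t=7.250: state=(1.667, -0.835)
t=7.430: state=(1.504, -0.979)

(x, y) = (1.504, -0.979)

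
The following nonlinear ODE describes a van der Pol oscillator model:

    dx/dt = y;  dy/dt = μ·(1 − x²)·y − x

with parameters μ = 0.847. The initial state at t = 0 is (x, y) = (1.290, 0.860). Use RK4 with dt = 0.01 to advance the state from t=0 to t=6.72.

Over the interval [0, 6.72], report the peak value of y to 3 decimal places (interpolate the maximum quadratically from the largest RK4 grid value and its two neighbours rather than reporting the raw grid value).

t=0.000: state=(1.290, 0.860)
step 1 (dt=0.01): k1=(0.860, -1.774), k2=(0.851, -1.781), k3=(0.851, -1.781), k4=(0.842, -1.788); state += dt/6·(k1+2k2+2k3+k4)
t=0.010: state=(1.299, 0.842)
t=0.020: state=(1.307, 0.824)
t=0.030: state=(1.315, 0.806)
continuing one RK4 step at a time; state shown every 25 steps (Δt=0.25):
t=0.250: state=(1.448, 0.399)
t=0.500: state=(1.493, -0.016)
t=0.750: state=(1.447, -0.340)
t=1.000: state=(1.329, -0.596)
t=1.250: state=(1.151, -0.826)
t=1.500: state=(0.915, -1.071)
t=1.750: state=(0.612, -1.368)
t=2.000: state=(0.224, -1.741)
t=2.250: state=(-0.262, -2.142)
t=2.500: state=(-0.830, -2.332)
t=2.750: state=(-1.378, -1.941)
t=3.000: state=(-1.758, -1.070)
t=3.250: state=(-1.921, -0.277)
t=3.500: state=(-1.923, 0.211)
t=3.750: state=(-1.833, 0.488)
t=4.000: state=(-1.687, 0.670)
t=4.250: state=(-1.500, 0.825)
t=4.500: state=(-1.273, 0.994)
t=4.750: state=(-0.999, 1.211)
t=5.000: state=(-0.661, 1.506)
t=5.250: state=(-0.237, 1.901)
t=5.500: state=(0.293, 2.335)
t=5.750: state=(0.909, 2.503)
t=6.000: state=(1.484, 1.977)
t=6.250: state=(1.857, 0.986)
t=6.500: state=(1.995, 0.182)
t=6.720: state=(1.985, -0.233)
largest grid value and its neighbours: y(5.690)=2.51379, y(5.700)=2.51473, y(5.710)=2.51459
parabola through these three points peaks at t≈5.704 with y≈2.51481

max y = 2.515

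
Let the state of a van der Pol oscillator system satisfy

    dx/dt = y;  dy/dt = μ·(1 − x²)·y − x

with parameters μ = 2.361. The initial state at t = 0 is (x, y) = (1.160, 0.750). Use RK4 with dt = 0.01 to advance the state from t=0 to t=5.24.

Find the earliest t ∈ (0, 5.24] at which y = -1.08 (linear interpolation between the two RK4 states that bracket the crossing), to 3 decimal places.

t = 1.520

t=0.000: state=(1.160, 0.750)
step 1 (dt=0.01): k1=(0.750, -1.772), k2=(0.741, -1.784), k3=(0.741, -1.783), k4=(0.732, -1.795); state += dt/6·(k1+2k2+2k3+k4)
t=0.010: state=(1.167, 0.732)
t=0.020: state=(1.175, 0.714)
t=0.030: state=(1.182, 0.696)
continuing one RK4 step at a time; state shown every 20 steps (Δt=0.2):
t=0.200: state=(1.273, 0.377)
t=0.400: state=(1.314, 0.052)
t=0.600: state=(1.300, -0.186)
t=0.800: state=(1.244, -0.360)
t=1.000: state=(1.157, -0.510)
t=1.200: state=(1.039, -0.672)
t=1.400: state=(0.884, -0.892)
t=1.520: state=(0.767, -1.080)
next step: t=1.530: state=(0.756, -1.098) — y has crossed -1.08
linear interpolation between t=1.520 (-1.07957) and t=1.530 (-1.09799) → t≈1.520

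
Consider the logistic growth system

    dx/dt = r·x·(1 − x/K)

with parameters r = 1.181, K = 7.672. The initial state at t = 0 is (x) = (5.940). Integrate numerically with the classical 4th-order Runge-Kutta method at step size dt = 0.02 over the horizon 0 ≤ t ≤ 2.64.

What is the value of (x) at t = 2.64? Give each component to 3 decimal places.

(x) = (7.574)

t=0.000: state=(5.940)
step 1 (dt=0.02): k1=(1.584), k2=(1.573), k3=(1.573), k4=(1.563); state += dt/6·(k1+2k2+2k3+k4)
t=0.020: state=(5.971)
t=0.040: state=(6.003)
t=0.060: state=(6.033)
continuing one RK4 step at a time; state shown every 5 steps (Δt=0.1):
t=0.100: state=(6.093)
t=0.200: state=(6.236)
t=0.300: state=(6.369)
t=0.400: state=(6.492)
t=0.500: state=(6.605)
t=0.600: state=(6.709)
t=0.700: state=(6.804)
t=0.800: state=(6.891)
t=0.900: state=(6.970)
t=1.000: state=(7.042)
t=1.100: state=(7.107)
t=1.200: state=(7.166)
t=1.300: state=(7.219)
t=1.400: state=(7.266)
t=1.500: state=(7.310)
t=1.600: state=(7.348)
t=1.700: state=(7.383)
t=1.800: state=(7.414)
t=1.900: state=(7.442)
t=2.000: state=(7.467)
t=2.100: state=(7.489)
t=2.200: state=(7.509)
t=2.300: state=(7.527)
t=2.400: state=(7.543)
t=2.500: state=(7.557)
t=2.600: state=(7.570)
t=2.640: state=(7.574)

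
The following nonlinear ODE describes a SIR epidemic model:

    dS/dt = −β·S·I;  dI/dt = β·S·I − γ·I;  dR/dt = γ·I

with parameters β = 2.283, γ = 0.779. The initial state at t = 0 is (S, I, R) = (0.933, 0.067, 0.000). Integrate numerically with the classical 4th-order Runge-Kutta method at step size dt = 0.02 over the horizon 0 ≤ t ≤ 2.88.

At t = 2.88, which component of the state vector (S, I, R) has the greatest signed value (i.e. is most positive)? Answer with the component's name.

t=0.000: state=(0.933, 0.067, 0.000)
step 1 (dt=0.02): k1=(-0.143, 0.091, 0.052), k2=(-0.144, 0.092, 0.053), k3=(-0.144, 0.092, 0.053), k4=(-0.146, 0.093, 0.054); state += dt/6·(k1+2k2+2k3+k4)
t=0.020: state=(0.930, 0.069, 0.001)
t=0.040: state=(0.927, 0.071, 0.002)
t=0.060: state=(0.924, 0.073, 0.003)
continuing one RK4 step at a time; state shown every 5 steps (Δt=0.1):
t=0.100: state=(0.918, 0.077, 0.006)
t=0.200: state=(0.901, 0.087, 0.012)
t=0.300: state=(0.882, 0.099, 0.019)
t=0.400: state=(0.861, 0.112, 0.027)
t=0.500: state=(0.838, 0.125, 0.037)
t=0.600: state=(0.813, 0.140, 0.047)
t=0.700: state=(0.786, 0.155, 0.058)
t=0.800: state=(0.757, 0.171, 0.071)
t=0.900: state=(0.727, 0.188, 0.085)
t=1.000: state=(0.695, 0.204, 0.100)
t=1.100: state=(0.662, 0.221, 0.117)
t=1.200: state=(0.628, 0.237, 0.135)
t=1.300: state=(0.594, 0.252, 0.154)
t=1.400: state=(0.560, 0.266, 0.174)
t=1.500: state=(0.527, 0.278, 0.195)
t=1.600: state=(0.493, 0.289, 0.217)
t=1.700: state=(0.461, 0.298, 0.240)
t=1.800: state=(0.431, 0.306, 0.264)
t=1.900: state=(0.401, 0.311, 0.288)
t=2.000: state=(0.374, 0.314, 0.312)
t=2.100: state=(0.348, 0.315, 0.337)
t=2.200: state=(0.324, 0.315, 0.361)
t=2.300: state=(0.301, 0.313, 0.386)
t=2.400: state=(0.281, 0.309, 0.410)
t=2.500: state=(0.262, 0.305, 0.434)
t=2.600: state=(0.244, 0.298, 0.457)
t=2.700: state=(0.228, 0.291, 0.480)
t=2.800: state=(0.214, 0.283, 0.503)
t=2.880: state=(0.203, 0.277, 0.520)
compare at T: S=0.203, I=0.277, R=0.520

largest component: R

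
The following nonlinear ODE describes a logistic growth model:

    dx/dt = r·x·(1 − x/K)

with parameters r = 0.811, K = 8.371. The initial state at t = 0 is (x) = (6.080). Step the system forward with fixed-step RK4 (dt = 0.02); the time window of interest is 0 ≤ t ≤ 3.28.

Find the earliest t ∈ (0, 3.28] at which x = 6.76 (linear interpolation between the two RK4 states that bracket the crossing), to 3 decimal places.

t=0.000: state=(6.080)
step 1 (dt=0.02): k1=(1.349), k2=(1.345), k3=(1.345), k4=(1.340); state += dt/6·(k1+2k2+2k3+k4)
t=0.020: state=(6.107)
t=0.040: state=(6.134)
t=0.060: state=(6.160)
continuing one RK4 step at a time; state shown every 10 steps (Δt=0.2):
t=0.200: state=(6.340)
t=0.400: state=(6.579)
t=0.560: state=(6.755)
next step: t=0.580: state=(6.776) — x has crossed 6.76
linear interpolation between t=0.560 (6.75480) and t=0.580 (6.77585) → t≈0.565

t = 0.565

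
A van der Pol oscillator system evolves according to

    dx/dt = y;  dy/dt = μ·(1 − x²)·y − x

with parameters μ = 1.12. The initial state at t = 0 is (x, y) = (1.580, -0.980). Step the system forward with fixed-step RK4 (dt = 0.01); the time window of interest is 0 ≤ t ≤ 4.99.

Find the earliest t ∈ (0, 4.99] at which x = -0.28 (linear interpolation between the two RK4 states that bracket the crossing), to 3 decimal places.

t = 1.250

t=0.000: state=(1.580, -0.980)
step 1 (dt=0.01): k1=(-0.980, 0.062), k2=(-0.980, 0.050), k3=(-0.980, 0.050), k4=(-0.980, 0.038); state += dt/6·(k1+2k2+2k3+k4)
t=0.010: state=(1.570, -0.980)
t=0.020: state=(1.560, -0.979)
t=0.030: state=(1.551, -0.979)
continuing one RK4 step at a time; state shown every 20 steps (Δt=0.2):
t=0.200: state=(1.382, -1.011)
t=0.400: state=(1.171, -1.117)
t=0.600: state=(0.930, -1.298)
t=0.800: state=(0.645, -1.576)
t=1.000: state=(0.292, -1.976)
t=1.200: state=(-0.153, -2.478)
t=1.250: state=(-0.280, -2.603)
next step: t=1.260: state=(-0.306, -2.627) — x has crossed -0.28
linear interpolation between t=1.250 (-0.27970) and t=1.260 (-0.30585) → t≈1.250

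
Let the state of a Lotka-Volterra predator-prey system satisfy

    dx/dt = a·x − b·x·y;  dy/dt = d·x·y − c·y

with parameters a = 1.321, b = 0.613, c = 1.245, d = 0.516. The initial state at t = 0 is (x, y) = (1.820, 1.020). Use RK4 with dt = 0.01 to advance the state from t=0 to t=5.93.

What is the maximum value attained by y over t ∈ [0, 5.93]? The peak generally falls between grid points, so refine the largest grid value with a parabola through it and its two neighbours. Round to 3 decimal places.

t=0.000: state=(1.820, 1.020)
step 1 (dt=0.01): k1=(1.266, -0.312), k2=(1.272, -0.308), k3=(1.272, -0.308), k4=(1.279, -0.304); state += dt/6·(k1+2k2+2k3+k4)
t=0.010: state=(1.833, 1.017)
t=0.020: state=(1.846, 1.014)
t=0.030: state=(1.859, 1.011)
continuing one RK4 step at a time; state shown every 20 steps (Δt=0.2):
t=0.200: state=(2.098, 0.973)
t=0.400: state=(2.429, 0.958)
t=0.600: state=(2.810, 0.978)
t=0.800: state=(3.236, 1.041)
t=1.000: state=(3.685, 1.160)
t=1.200: state=(4.117, 1.353)
t=1.400: state=(4.467, 1.644)
t=1.600: state=(4.644, 2.055)
t=1.800: state=(4.556, 2.582)
t=2.000: state=(4.172, 3.166)
t=2.200: state=(3.565, 3.684)
t=2.400: state=(2.891, 4.007)
t=2.600: state=(2.288, 4.076)
t=2.800: state=(1.821, 3.924)
t=3.000: state=(1.492, 3.625)
t=3.200: state=(1.274, 3.257)
t=3.400: state=(1.139, 2.874)
t=3.600: state=(1.067, 2.509)
t=3.800: state=(1.043, 2.180)
t=4.000: state=(1.059, 1.894)
t=4.200: state=(1.110, 1.651)
t=4.400: state=(1.196, 1.449)
t=4.600: state=(1.318, 1.286)
t=4.800: state=(1.478, 1.157)
t=5.000: state=(1.680, 1.062)
t=5.200: state=(1.930, 0.997)
t=5.400: state=(2.230, 0.963)
t=5.600: state=(2.582, 0.961)
t=5.800: state=(2.983, 0.998)
t=5.930: state=(3.265, 1.047)
largest grid value and its neighbours: y(2.550)=4.08220, y(2.560)=4.08220, y(2.570)=4.08161
parabola through these three points peaks at t≈2.555 with y≈4.08228

max y = 4.082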